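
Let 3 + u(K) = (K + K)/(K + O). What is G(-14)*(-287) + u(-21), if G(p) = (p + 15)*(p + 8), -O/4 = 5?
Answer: 70521/41 ≈ 1720.0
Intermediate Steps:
O = -20 (O = -4*5 = -20)
G(p) = (8 + p)*(15 + p) (G(p) = (15 + p)*(8 + p) = (8 + p)*(15 + p))
u(K) = -3 + 2*K/(-20 + K) (u(K) = -3 + (K + K)/(K - 20) = -3 + (2*K)/(-20 + K) = -3 + 2*K/(-20 + K))
G(-14)*(-287) + u(-21) = (120 + (-14)² + 23*(-14))*(-287) + (60 - 1*(-21))/(-20 - 21) = (120 + 196 - 322)*(-287) + (60 + 21)/(-41) = -6*(-287) - 1/41*81 = 1722 - 81/41 = 70521/41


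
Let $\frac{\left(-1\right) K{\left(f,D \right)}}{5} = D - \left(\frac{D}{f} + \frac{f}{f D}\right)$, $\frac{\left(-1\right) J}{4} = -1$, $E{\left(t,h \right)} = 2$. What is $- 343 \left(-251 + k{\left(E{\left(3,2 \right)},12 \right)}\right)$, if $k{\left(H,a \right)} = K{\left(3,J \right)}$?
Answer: $\frac{1082851}{12} \approx 90238.0$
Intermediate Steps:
$J = 4$ ($J = \left(-4\right) \left(-1\right) = 4$)
$K{\left(f,D \right)} = - 5 D + \frac{5}{D} + \frac{5 D}{f}$ ($K{\left(f,D \right)} = - 5 \left(D - \left(\frac{D}{f} + \frac{f}{f D}\right)\right) = - 5 \left(D - \left(\frac{D}{f} + \frac{f}{D f}\right)\right) = - 5 \left(D - \left(\frac{D}{f} + f \frac{1}{D f}\right)\right) = - 5 \left(D - \left(\frac{D}{f} + \frac{1}{D}\right)\right) = - 5 \left(D - \left(\frac{1}{D} + \frac{D}{f}\right)\right) = - 5 \left(D - \frac{1}{D} - \frac{D}{f}\right) = - 5 D + \frac{5}{D} + \frac{5 D}{f}$)
$k{\left(H,a \right)} = - \frac{145}{12}$ ($k{\left(H,a \right)} = \left(-5\right) 4 + \frac{5}{4} + 5 \cdot 4 \cdot \frac{1}{3} = -20 + 5 \cdot \frac{1}{4} + 5 \cdot 4 \cdot \frac{1}{3} = -20 + \frac{5}{4} + \frac{20}{3} = - \frac{145}{12}$)
$- 343 \left(-251 + k{\left(E{\left(3,2 \right)},12 \right)}\right) = - 343 \left(-251 - \frac{145}{12}\right) = \left(-343\right) \left(- \frac{3157}{12}\right) = \frac{1082851}{12}$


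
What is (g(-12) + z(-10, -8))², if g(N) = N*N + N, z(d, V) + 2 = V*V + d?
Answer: 33856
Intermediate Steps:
z(d, V) = -2 + d + V² (z(d, V) = -2 + (V*V + d) = -2 + (V² + d) = -2 + (d + V²) = -2 + d + V²)
g(N) = N + N² (g(N) = N² + N = N + N²)
(g(-12) + z(-10, -8))² = (-12*(1 - 12) + (-2 - 10 + (-8)²))² = (-12*(-11) + (-2 - 10 + 64))² = (132 + 52)² = 184² = 33856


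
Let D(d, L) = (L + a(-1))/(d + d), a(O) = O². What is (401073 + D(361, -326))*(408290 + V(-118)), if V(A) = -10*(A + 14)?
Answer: 59265740687365/361 ≈ 1.6417e+11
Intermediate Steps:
D(d, L) = (1 + L)/(2*d) (D(d, L) = (L + (-1)²)/(d + d) = (L + 1)/((2*d)) = (1 + L)*(1/(2*d)) = (1 + L)/(2*d))
V(A) = -140 - 10*A (V(A) = -10*(14 + A) = -140 - 10*A)
(401073 + D(361, -326))*(408290 + V(-118)) = (401073 + (½)*(1 - 326)/361)*(408290 + (-140 - 10*(-118))) = (401073 + (½)*(1/361)*(-325))*(408290 + (-140 + 1180)) = (401073 - 325/722)*(408290 + 1040) = (289574381/722)*409330 = 59265740687365/361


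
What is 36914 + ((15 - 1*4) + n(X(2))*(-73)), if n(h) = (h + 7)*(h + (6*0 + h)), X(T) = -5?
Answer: 38385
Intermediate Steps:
n(h) = 2*h*(7 + h) (n(h) = (7 + h)*(h + (0 + h)) = (7 + h)*(h + h) = (7 + h)*(2*h) = 2*h*(7 + h))
36914 + ((15 - 1*4) + n(X(2))*(-73)) = 36914 + ((15 - 1*4) + (2*(-5)*(7 - 5))*(-73)) = 36914 + ((15 - 4) + (2*(-5)*2)*(-73)) = 36914 + (11 - 20*(-73)) = 36914 + (11 + 1460) = 36914 + 1471 = 38385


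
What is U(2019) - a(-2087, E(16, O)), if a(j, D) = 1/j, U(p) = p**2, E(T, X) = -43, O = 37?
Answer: 8507365408/2087 ≈ 4.0764e+6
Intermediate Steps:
U(2019) - a(-2087, E(16, O)) = 2019**2 - 1/(-2087) = 4076361 - 1*(-1/2087) = 4076361 + 1/2087 = 8507365408/2087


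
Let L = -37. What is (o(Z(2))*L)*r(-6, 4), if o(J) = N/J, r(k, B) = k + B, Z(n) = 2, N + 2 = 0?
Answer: -74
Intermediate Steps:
N = -2 (N = -2 + 0 = -2)
r(k, B) = B + k
o(J) = -2/J
(o(Z(2))*L)*r(-6, 4) = (-2/2*(-37))*(4 - 6) = (-2*½*(-37))*(-2) = -1*(-37)*(-2) = 37*(-2) = -74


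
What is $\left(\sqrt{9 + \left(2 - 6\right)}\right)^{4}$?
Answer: $25$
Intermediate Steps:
$\left(\sqrt{9 + \left(2 - 6\right)}\right)^{4} = \left(\sqrt{9 - 4}\right)^{4} = \left(\sqrt{5}\right)^{4} = 25$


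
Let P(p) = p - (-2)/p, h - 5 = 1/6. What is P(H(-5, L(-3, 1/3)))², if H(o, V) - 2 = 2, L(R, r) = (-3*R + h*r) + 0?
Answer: 81/4 ≈ 20.250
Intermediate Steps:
h = 31/6 (h = 5 + 1/6 = 5 + ⅙ = 31/6 ≈ 5.1667)
L(R, r) = -3*R + 31*r/6 (L(R, r) = (-3*R + 31*r/6) + 0 = -3*R + 31*r/6)
H(o, V) = 4 (H(o, V) = 2 + 2 = 4)
P(p) = p + 2/p
P(H(-5, L(-3, 1/3)))² = (4 + 2/4)² = (4 + 2*(¼))² = (4 + ½)² = (9/2)² = 81/4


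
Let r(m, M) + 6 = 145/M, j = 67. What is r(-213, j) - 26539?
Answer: -1778370/67 ≈ -26543.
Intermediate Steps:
r(m, M) = -6 + 145/M
r(-213, j) - 26539 = (-6 + 145/67) - 26539 = -257/67 - 26539 = -1778370/67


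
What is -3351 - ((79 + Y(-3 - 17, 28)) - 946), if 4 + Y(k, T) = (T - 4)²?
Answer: -3056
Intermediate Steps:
Y(k, T) = -4 + (-4 + T)² (Y(k, T) = -4 + (T - 4)² = -4 + (-4 + T)²)
-3351 - ((79 + Y(-3 - 17, 28)) - 946) = -3351 - ((79 + (-4 + (-4 + 28)²)) - 946) = -3351 - ((79 + (-4 + 24²)) - 946) = -3351 - ((79 + (-4 + 576)) - 946) = -3351 - ((79 + 572) - 946) = -3351 - (651 - 946) = -3351 - 1*(-295) = -3351 + 295 = -3056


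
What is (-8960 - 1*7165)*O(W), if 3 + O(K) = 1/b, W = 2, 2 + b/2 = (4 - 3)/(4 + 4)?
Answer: 52675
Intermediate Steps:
b = -15/4 (b = -4 + 2*((4 - 3)/(4 + 4)) = -4 + 2*(1/8) = -4 + 1/4 = -15/4 ≈ -3.7500)
O(K) = -49/15 (O(K) = -3 + 1/(-15/4) = -3 - 4/15 = -49/15)
(-8960 - 1*7165)*O(W) = (-8960 - 1*7165)*(-49/15) = (-8960 - 7165)*(-49/15) = -16125*(-49/15) = 52675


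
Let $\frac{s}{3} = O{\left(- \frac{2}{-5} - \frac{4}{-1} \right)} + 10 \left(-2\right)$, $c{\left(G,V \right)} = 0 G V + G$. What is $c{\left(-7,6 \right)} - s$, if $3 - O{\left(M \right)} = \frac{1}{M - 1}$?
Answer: $\frac{763}{17} \approx 44.882$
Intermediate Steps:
$c{\left(G,V \right)} = G$ ($c{\left(G,V \right)} = 0 V + G = 0 + G = G$)
$O{\left(M \right)} = 3 - \frac{1}{-1 + M}$ ($O{\left(M \right)} = 3 - \frac{1}{M - 1} = 3 - \frac{1}{-1 + M}$)
$s = - \frac{882}{17}$ ($s = 3 \left(\frac{-4 + 3 \left(- \frac{2}{-5} - \frac{4}{-1}\right)}{-1 - \left(-4 - \frac{2}{5}\right)} + 10 \left(-2\right)\right) = 3 \left(\frac{-4 + 3 \left(\left(-2\right) \left(- \frac{1}{5}\right) - -4\right)}{-1 - - \frac{22}{5}} - 20\right) = 3 \left(\frac{-4 + 3 \left(\frac{2}{5} + 4\right)}{-1 + \left(\frac{2}{5} + 4\right)} - 20\right) = 3 \left(\frac{-4 + 3 \cdot \frac{22}{5}}{-1 + \frac{22}{5}} - 20\right) = 3 \left(\frac{-4 + \frac{66}{5}}{\frac{17}{5}} - 20\right) = 3 \left(\frac{5}{17} \cdot \frac{46}{5} - 20\right) = 3 \left(\frac{46}{17} - 20\right) = 3 \left(- \frac{294}{17}\right) = - \frac{882}{17} \approx -51.882$)
$c{\left(-7,6 \right)} - s = -7 - - \frac{882}{17} = -7 + \frac{882}{17} = \frac{763}{17}$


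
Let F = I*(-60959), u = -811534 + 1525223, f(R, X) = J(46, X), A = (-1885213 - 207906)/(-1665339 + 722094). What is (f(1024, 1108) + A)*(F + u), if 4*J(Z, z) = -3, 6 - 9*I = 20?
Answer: 40332458814607/33956820 ≈ 1.1878e+6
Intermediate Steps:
I = -14/9 (I = ⅔ - ⅑*20 = ⅔ - 20/9 = -14/9 ≈ -1.5556)
J(Z, z) = -¾ (J(Z, z) = (¼)*(-3) = -¾)
A = 2093119/943245 (A = -2093119/(-943245) = -2093119*(-1/943245) = 2093119/943245 ≈ 2.2191)
f(R, X) = -¾
u = 713689
F = 853426/9 (F = -14/9*(-60959) = 853426/9 ≈ 94825.)
(f(1024, 1108) + A)*(F + u) = (-¾ + 2093119/943245)*(853426/9 + 713689) = (5542741/3772980)*(7276627/9) = 40332458814607/33956820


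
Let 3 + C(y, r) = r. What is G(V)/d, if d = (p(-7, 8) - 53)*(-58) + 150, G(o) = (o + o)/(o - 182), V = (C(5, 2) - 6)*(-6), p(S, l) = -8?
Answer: -3/18440 ≈ -0.00016269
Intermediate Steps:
C(y, r) = -3 + r
V = 42 (V = ((-3 + 2) - 6)*(-6) = (-1 - 6)*(-6) = -7*(-6) = 42)
G(o) = 2*o/(-182 + o) (G(o) = (2*o)/(-182 + o) = 2*o/(-182 + o))
d = 3688 (d = (-8 - 53)*(-58) + 150 = -61*(-58) + 150 = 3538 + 150 = 3688)
G(V)/d = (2*42/(-182 + 42))/3688 = (2*42/(-140))*(1/3688) = (2*42*(-1/140))*(1/3688) = -⅗*1/3688 = -3/18440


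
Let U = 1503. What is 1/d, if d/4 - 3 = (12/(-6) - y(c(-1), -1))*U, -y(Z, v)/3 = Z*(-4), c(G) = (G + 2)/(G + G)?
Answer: 1/24060 ≈ 4.1563e-5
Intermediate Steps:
c(G) = (2 + G)/(2*G) (c(G) = (2 + G)/((2*G)) = (2 + G)*(1/(2*G)) = (2 + G)/(2*G))
y(Z, v) = 12*Z (y(Z, v) = -3*Z*(-4) = -(-12)*Z = 12*Z)
d = 24060 (d = 12 + 4*((12/(-6) - 12*(½)*(2 - 1)/(-1))*1503) = 12 + 4*((12*(-⅙) - 12*(½)*(-1)*1)*1503) = 12 + 4*((-2 - 12*(-1)/2)*1503) = 12 + 4*((-2 - 1*(-6))*1503) = 12 + 4*((-2 + 6)*1503) = 12 + 4*(4*1503) = 12 + 4*6012 = 12 + 24048 = 24060)
1/d = 1/24060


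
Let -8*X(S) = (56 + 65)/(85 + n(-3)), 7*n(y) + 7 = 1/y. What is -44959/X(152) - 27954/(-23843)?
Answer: 15118958722562/60585063 ≈ 2.4955e+5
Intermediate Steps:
n(y) = -1 + 1/(7*y)
X(S) = -2541/14104 (X(S) = -(56 + 65)/(8*(85 + (1/7 - 1*(-3))/(-3))) = -121/(8*(85 - (1/7 + 3)/3)) = -121/(8*(85 - 1/3*22/7)) = -121/(8*(85 - 22/21)) = -121/(8*1763/21) = -121*21/(8*1763) = -1/8*2541/1763 = -2541/14104)
-44959/X(152) - 27954/(-23843) = -44959/(-2541/14104) - 27954/(-23843) = -44959*(-14104/2541) - 27954*(-1/23843) = 634101736/2541 + 27954/23843 = 15118958722562/60585063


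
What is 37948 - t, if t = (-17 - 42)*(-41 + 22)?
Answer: 36827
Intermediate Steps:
t = 1121 (t = -59*(-19) = 1121)
37948 - t = 37948 - 1*1121 = 37948 - 1121 = 36827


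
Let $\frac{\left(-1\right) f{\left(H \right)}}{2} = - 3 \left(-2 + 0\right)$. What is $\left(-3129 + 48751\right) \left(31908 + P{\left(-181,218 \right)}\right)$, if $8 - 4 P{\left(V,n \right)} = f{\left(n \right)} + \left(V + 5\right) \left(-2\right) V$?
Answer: $2182602102$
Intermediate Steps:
$f{\left(H \right)} = -12$ ($f{\left(H \right)} = - 2 \left(- 3 \left(-2 + 0\right)\right) = - 2 \left(\left(-3\right) \left(-2\right)\right) = \left(-2\right) 6 = -12$)
$P{\left(V,n \right)} = 5 - \frac{V \left(-10 - 2 V\right)}{4}$ ($P{\left(V,n \right)} = 2 - \frac{-12 + \left(V + 5\right) \left(-2\right) V}{4} = 2 - \frac{-12 + \left(5 + V\right) \left(-2\right) V}{4} = 2 - \frac{-12 + \left(-10 - 2 V\right) V}{4} = 2 - \frac{-12 + V \left(-10 - 2 V\right)}{4} = 2 - \left(-3 + \frac{V \left(-10 - 2 V\right)}{4}\right) = 5 - \frac{V \left(-10 - 2 V\right)}{4}$)
$\left(-3129 + 48751\right) \left(31908 + P{\left(-181,218 \right)}\right) = \left(-3129 + 48751\right) \left(31908 + \left(5 + \frac{\left(-181\right)^{2}}{2} + \frac{5}{2} \left(-181\right)\right)\right) = 45622 \left(31908 + \left(5 + \frac{1}{2} \cdot 32761 - \frac{905}{2}\right)\right) = 45622 \left(31908 + \left(5 + \frac{32761}{2} - \frac{905}{2}\right)\right) = 45622 \left(31908 + 15933\right) = 45622 \cdot 47841 = 2182602102$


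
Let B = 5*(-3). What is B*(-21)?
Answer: 315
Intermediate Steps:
B = -15
B*(-21) = -15*(-21) = 315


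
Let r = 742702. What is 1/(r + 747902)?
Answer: 1/1490604 ≈ 6.7087e-7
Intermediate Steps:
1/(r + 747902) = 1/(742702 + 747902) = 1/1490604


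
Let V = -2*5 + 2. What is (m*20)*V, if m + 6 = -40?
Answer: 7360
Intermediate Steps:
m = -46 (m = -6 - 40 = -46)
V = -8 (V = -10 + 2 = -8)
(m*20)*V = -46*20*(-8) = -920*(-8) = 7360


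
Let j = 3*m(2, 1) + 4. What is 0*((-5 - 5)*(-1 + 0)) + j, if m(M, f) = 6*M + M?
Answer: 46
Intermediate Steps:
m(M, f) = 7*M
j = 46 (j = 3*(7*2) + 4 = 3*14 + 4 = 42 + 4 = 46)
0*((-5 - 5)*(-1 + 0)) + j = 0*((-5 - 5)*(-1 + 0)) + 46 = 0*(-10*(-1)) + 46 = 0*10 + 46 = 0 + 46 = 46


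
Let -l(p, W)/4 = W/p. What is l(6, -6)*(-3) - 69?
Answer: -81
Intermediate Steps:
l(p, W) = -4*W/p
l(6, -6)*(-3) - 69 = -4*(-6)/6*(-3) - 69 = -4*(-6)*⅙*(-3) - 69 = 4*(-3) - 69 = -12 - 69 = -81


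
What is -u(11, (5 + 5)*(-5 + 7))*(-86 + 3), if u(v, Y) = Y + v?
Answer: 2573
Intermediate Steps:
-u(11, (5 + 5)*(-5 + 7))*(-86 + 3) = -((5 + 5)*(-5 + 7) + 11)*(-86 + 3) = -(10*2 + 11)*(-83) = -(20 + 11)*(-83) = -31*(-83) = -1*(-2573) = 2573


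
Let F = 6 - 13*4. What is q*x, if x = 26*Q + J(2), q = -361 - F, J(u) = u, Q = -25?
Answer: 204120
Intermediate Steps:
F = -46 (F = 6 - 52 = -46)
q = -315 (q = -361 - 1*(-46) = -361 + 46 = -315)
x = -648 (x = 26*(-25) + 2 = -650 + 2 = -648)
q*x = -315*(-648) = 204120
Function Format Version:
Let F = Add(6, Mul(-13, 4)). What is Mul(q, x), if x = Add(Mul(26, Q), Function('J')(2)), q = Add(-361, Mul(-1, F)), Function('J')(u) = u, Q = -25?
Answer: 204120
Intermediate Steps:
F = -46 (F = Add(6, -52) = -46)
q = -315 (q = Add(-361, Mul(-1, -46)) = Add(-361, 46) = -315)
x = -648 (x = Add(Mul(26, -25), 2) = Add(-650, 2) = -648)
Mul(q, x) = Mul(-315, -648) = 204120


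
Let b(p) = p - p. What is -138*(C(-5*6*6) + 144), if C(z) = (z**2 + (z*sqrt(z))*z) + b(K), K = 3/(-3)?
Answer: -4491072 - 26827200*I*sqrt(5) ≈ -4.4911e+6 - 5.9987e+7*I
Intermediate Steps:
K = -1 (K = 3*(-1/3) = -1)
b(p) = 0
C(z) = z**2 + z**(5/2) (C(z) = (z**2 + (z*sqrt(z))*z) + 0 = (z**2 + z**(3/2)*z) + 0 = (z**2 + z**(5/2)) + 0 = z**2 + z**(5/2))
-138*(C(-5*6*6) + 144) = -138*(((-5*6*6)**2 + (-5*6*6)**(5/2)) + 144) = -138*(((-30*6)**2 + (-30*6)**(5/2)) + 144) = -138*(((-180)**2 + (-180)**(5/2)) + 144) = -138*((32400 + 194400*I*sqrt(5)) + 144) = -138*(32544 + 194400*I*sqrt(5)) = -4491072 - 26827200*I*sqrt(5)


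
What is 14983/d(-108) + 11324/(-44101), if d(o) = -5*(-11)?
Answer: 660142463/2425555 ≈ 272.16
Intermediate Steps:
d(o) = 55
14983/d(-108) + 11324/(-44101) = 14983/55 + 11324/(-44101) = 14983*(1/55) + 11324*(-1/44101) = 14983/55 - 11324/44101 = 660142463/2425555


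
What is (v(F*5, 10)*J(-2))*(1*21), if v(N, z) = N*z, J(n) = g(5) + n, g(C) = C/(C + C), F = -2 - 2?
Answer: 6300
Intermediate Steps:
F = -4
g(C) = ½ (g(C) = C/((2*C)) = (1/(2*C))*C = ½)
J(n) = ½ + n
(v(F*5, 10)*J(-2))*(1*21) = ((-4*5*10)*(½ - 2))*(1*21) = (-20*10*(-3/2))*21 = -200*(-3/2)*21 = 300*21 = 6300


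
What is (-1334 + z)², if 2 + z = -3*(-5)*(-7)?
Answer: 2076481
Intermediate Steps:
z = -107 (z = -2 - 3*(-5)*(-7) = -2 + 15*(-7) = -2 - 105 = -107)
(-1334 + z)² = (-1334 - 107)² = (-1441)² = 2076481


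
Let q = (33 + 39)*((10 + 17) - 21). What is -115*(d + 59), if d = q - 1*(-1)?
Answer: -56580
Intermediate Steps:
q = 432 (q = 72*(27 - 21) = 72*6 = 432)
d = 433 (d = 432 - 1*(-1) = 432 + 1 = 433)
-115*(d + 59) = -115*(433 + 59) = -115*492 = -56580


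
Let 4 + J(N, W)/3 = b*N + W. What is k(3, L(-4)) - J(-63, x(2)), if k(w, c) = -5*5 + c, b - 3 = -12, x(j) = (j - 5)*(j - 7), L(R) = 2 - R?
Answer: -1753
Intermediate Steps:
x(j) = (-7 + j)*(-5 + j) (x(j) = (-5 + j)*(-7 + j) = (-7 + j)*(-5 + j))
b = -9 (b = 3 - 12 = -9)
k(w, c) = -25 + c
J(N, W) = -12 - 27*N + 3*W (J(N, W) = -12 + 3*(-9*N + W) = -12 + 3*(W - 9*N) = -12 + (-27*N + 3*W) = -12 - 27*N + 3*W)
k(3, L(-4)) - J(-63, x(2)) = (-25 + (2 - 1*(-4))) - (-12 - 27*(-63) + 3*(35 + 2² - 12*2)) = (-25 + (2 + 4)) - (-12 + 1701 + 3*(35 + 4 - 24)) = (-25 + 6) - (-12 + 1701 + 3*15) = -19 - (-12 + 1701 + 45) = -19 - 1*1734 = -19 - 1734 = -1753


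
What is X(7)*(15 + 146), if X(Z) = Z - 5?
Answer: 322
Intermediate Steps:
X(Z) = -5 + Z
X(7)*(15 + 146) = (-5 + 7)*(15 + 146) = 2*161 = 322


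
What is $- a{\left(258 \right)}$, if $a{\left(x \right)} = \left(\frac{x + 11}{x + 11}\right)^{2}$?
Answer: $-1$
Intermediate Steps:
$a{\left(x \right)} = 1$ ($a{\left(x \right)} = \left(\frac{11 + x}{11 + x}\right)^{2} = 1^{2} = 1$)
$- a{\left(258 \right)} = \left(-1\right) 1 = -1$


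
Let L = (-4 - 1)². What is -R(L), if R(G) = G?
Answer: -25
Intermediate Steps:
L = 25 (L = (-5)² = 25)
-R(L) = -1*25 = -25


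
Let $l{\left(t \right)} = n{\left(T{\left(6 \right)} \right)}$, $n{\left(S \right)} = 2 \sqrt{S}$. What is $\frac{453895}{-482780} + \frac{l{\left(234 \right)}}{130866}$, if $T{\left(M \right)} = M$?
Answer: $- \frac{90779}{96556} + \frac{\sqrt{6}}{65433} \approx -0.94013$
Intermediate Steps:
$l{\left(t \right)} = 2 \sqrt{6}$
$\frac{453895}{-482780} + \frac{l{\left(234 \right)}}{130866} = \frac{453895}{-482780} + \frac{2 \sqrt{6}}{130866} = 453895 \left(- \frac{1}{482780}\right) + 2 \sqrt{6} \cdot \frac{1}{130866} = - \frac{90779}{96556} + \frac{\sqrt{6}}{65433}$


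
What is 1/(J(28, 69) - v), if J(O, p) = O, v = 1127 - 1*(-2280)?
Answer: -1/3379 ≈ -0.00029595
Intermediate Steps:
v = 3407 (v = 1127 + 2280 = 3407)
1/(J(28, 69) - v) = 1/(28 - 1*3407) = 1/(28 - 3407) = 1/(-3379) = -1/3379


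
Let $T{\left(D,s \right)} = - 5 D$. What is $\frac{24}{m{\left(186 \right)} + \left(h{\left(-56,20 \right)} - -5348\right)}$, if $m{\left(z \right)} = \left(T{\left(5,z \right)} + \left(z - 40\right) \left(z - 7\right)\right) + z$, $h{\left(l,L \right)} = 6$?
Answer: $\frac{24}{31649} \approx 0.00075832$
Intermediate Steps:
$m{\left(z \right)} = -25 + z + \left(-40 + z\right) \left(-7 + z\right)$ ($m{\left(z \right)} = \left(\left(-5\right) 5 + \left(z - 40\right) \left(z - 7\right)\right) + z = \left(-25 + \left(-40 + z\right) \left(-7 + z\right)\right) + z = -25 + z + \left(-40 + z\right) \left(-7 + z\right)$)
$\frac{24}{m{\left(186 \right)} + \left(h{\left(-56,20 \right)} - -5348\right)} = \frac{24}{\left(255 + 186^{2} - 8556\right) + \left(6 - -5348\right)} = \frac{24}{\left(255 + 34596 - 8556\right) + \left(6 + 5348\right)} = \frac{24}{26295 + 5354} = \frac{24}{31649}$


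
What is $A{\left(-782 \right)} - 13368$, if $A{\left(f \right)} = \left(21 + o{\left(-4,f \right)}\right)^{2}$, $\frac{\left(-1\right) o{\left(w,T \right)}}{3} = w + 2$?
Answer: $-12639$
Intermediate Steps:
$o{\left(w,T \right)} = -6 - 3 w$ ($o{\left(w,T \right)} = - 3 \left(w + 2\right) = - 3 \left(2 + w\right) = -6 - 3 w$)
$A{\left(f \right)} = 729$ ($A{\left(f \right)} = \left(21 - -6\right)^{2} = \left(21 + \left(-6 + 12\right)\right)^{2} = \left(21 + 6\right)^{2} = 27^{2} = 729$)
$A{\left(-782 \right)} - 13368 = 729 - 13368 = -12639$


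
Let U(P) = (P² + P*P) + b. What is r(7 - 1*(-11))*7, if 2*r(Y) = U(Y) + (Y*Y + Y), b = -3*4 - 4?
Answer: 3409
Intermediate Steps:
b = -16 (b = -12 - 4 = -16)
U(P) = -16 + 2*P² (U(P) = (P² + P*P) - 16 = (P² + P²) - 16 = 2*P² - 16 = -16 + 2*P²)
r(Y) = -8 + Y/2 + 3*Y²/2 (r(Y) = ((-16 + 2*Y²) + (Y*Y + Y))/2 = ((-16 + 2*Y²) + (Y² + Y))/2 = ((-16 + 2*Y²) + (Y + Y²))/2 = (-16 + Y + 3*Y²)/2 = -8 + Y/2 + 3*Y²/2)
r(7 - 1*(-11))*7 = (-8 + (7 - 1*(-11))/2 + 3*(7 - 1*(-11))²/2)*7 = (-8 + (7 + 11)/2 + 3*(7 + 11)²/2)*7 = (-8 + (½)*18 + (3/2)*18²)*7 = (-8 + 9 + (3/2)*324)*7 = (-8 + 9 + 486)*7 = 487*7 = 3409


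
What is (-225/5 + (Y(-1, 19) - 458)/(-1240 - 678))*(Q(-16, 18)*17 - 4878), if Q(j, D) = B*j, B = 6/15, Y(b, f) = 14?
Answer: 1116258/5 ≈ 2.2325e+5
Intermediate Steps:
B = ⅖ (B = 6*(1/15) = ⅖ ≈ 0.40000)
Q(j, D) = 2*j/5
(-225/5 + (Y(-1, 19) - 458)/(-1240 - 678))*(Q(-16, 18)*17 - 4878) = (-225/5 + (14 - 458)/(-1240 - 678))*(((⅖)*(-16))*17 - 4878) = (-225*⅕ - 444/(-1918))*(-32/5*17 - 4878) = (-45 - 444*(-1/1918))*(-544/5 - 4878) = (-45 + 222/959)*(-24934/5) = -42933/959*(-24934/5) = 1116258/5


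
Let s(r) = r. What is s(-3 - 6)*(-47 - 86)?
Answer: 1197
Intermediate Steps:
s(-3 - 6)*(-47 - 86) = (-3 - 6)*(-47 - 86) = -9*(-133) = 1197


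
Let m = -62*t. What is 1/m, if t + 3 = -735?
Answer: 1/45756 ≈ 2.1855e-5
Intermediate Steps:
t = -738 (t = -3 - 735 = -738)
m = 45756 (m = -62*(-738) = 45756)
1/m = 1/45756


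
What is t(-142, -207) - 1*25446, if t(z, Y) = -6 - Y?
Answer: -25245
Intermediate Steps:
t(-142, -207) - 1*25446 = (-6 - 1*(-207)) - 1*25446 = (-6 + 207) - 25446 = 201 - 25446 = -25245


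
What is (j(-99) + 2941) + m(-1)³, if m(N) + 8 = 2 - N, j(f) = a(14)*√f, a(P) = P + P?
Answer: 2816 + 84*I*√11 ≈ 2816.0 + 278.6*I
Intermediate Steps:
a(P) = 2*P
j(f) = 28*√f (j(f) = (2*14)*√f = 28*√f)
m(N) = -6 - N (m(N) = -8 + (2 - N) = -6 - N)
(j(-99) + 2941) + m(-1)³ = (28*√(-99) + 2941) + (-6 - 1*(-1))³ = (28*(3*I*√11) + 2941) + (-6 + 1)³ = (84*I*√11 + 2941) + (-5)³ = (2941 + 84*I*√11) - 125 = 2816 + 84*I*√11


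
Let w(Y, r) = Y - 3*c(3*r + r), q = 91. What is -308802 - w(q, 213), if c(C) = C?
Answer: -306337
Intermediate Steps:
w(Y, r) = Y - 12*r (w(Y, r) = Y - 3*(3*r + r) = Y - 3*4*r = Y - 12*r)
-308802 - w(q, 213) = -308802 - (91 - 12*213) = -308802 - (91 - 2556) = -308802 - 1*(-2465) = -308802 + 2465 = -306337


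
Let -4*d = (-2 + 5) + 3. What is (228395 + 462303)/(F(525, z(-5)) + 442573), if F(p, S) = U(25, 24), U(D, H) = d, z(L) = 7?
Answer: 1381396/885143 ≈ 1.5606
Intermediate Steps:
d = -3/2 (d = -((-2 + 5) + 3)/4 = -(3 + 3)/4 = -¼*6 = -3/2 ≈ -1.5000)
U(D, H) = -3/2
F(p, S) = -3/2
(228395 + 462303)/(F(525, z(-5)) + 442573) = (228395 + 462303)/(-3/2 + 442573) = 690698/(885143/2) = 690698*(2/885143) = 1381396/885143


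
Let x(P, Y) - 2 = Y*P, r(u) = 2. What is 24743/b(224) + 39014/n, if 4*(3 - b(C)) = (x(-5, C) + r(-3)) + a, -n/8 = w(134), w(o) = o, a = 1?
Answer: 31064603/604072 ≈ 51.425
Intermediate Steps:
n = -1072 (n = -8*134 = -1072)
x(P, Y) = 2 + P*Y (x(P, Y) = 2 + Y*P = 2 + P*Y)
b(C) = 7/4 + 5*C/4 (b(C) = 3 - (((2 - 5*C) + 2) + 1)/4 = 3 - ((4 - 5*C) + 1)/4 = 3 - (5 - 5*C)/4 = 3 + (-5/4 + 5*C/4) = 7/4 + 5*C/4)
24743/b(224) + 39014/n = 24743/(7/4 + (5/4)*224) + 39014/(-1072) = 24743/(7/4 + 280) + 39014*(-1/1072) = 24743/(1127/4) - 19507/536 = 24743*(4/1127) - 19507/536 = 98972/1127 - 19507/536 = 31064603/604072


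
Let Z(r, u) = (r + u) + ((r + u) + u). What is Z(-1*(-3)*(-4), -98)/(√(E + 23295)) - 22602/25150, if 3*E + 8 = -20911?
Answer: -11301/12575 - 159*√16322/8161 ≈ -3.3878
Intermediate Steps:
Z(r, u) = 2*r + 3*u (Z(r, u) = (r + u) + (r + 2*u) = 2*r + 3*u)
E = -6973 (E = -8/3 + (⅓)*(-20911) = -8/3 - 20911/3 = -6973)
Z(-1*(-3)*(-4), -98)/(√(E + 23295)) - 22602/25150 = (2*(-1*(-3)*(-4)) + 3*(-98))/(√(-6973 + 23295)) - 22602/25150 = (2*(3*(-4)) - 294)/(√16322) - 22602*1/25150 = (2*(-12) - 294)*(√16322/16322) - 11301/12575 = (-24 - 294)*(√16322/16322) - 11301/12575 = -159*√16322/8161 - 11301/12575 = -11301/12575 - 159*√16322/8161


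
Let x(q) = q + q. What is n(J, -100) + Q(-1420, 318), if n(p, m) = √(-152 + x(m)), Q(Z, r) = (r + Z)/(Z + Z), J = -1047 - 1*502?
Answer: 551/1420 + 4*I*√22 ≈ 0.38803 + 18.762*I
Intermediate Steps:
x(q) = 2*q
J = -1549 (J = -1047 - 502 = -1549)
Q(Z, r) = (Z + r)/(2*Z) (Q(Z, r) = (Z + r)/((2*Z)) = (Z + r)*(1/(2*Z)) = (Z + r)/(2*Z))
n(p, m) = √(-152 + 2*m)
n(J, -100) + Q(-1420, 318) = √(-152 + 2*(-100)) + (½)*(-1420 + 318)/(-1420) = √(-152 - 200) + (½)*(-1/1420)*(-1102) = √(-352) + 551/1420 = 4*I*√22 + 551/1420 = 551/1420 + 4*I*√22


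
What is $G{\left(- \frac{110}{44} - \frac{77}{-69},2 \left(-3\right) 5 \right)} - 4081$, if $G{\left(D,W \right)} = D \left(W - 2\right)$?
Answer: $- \frac{278533}{69} \approx -4036.7$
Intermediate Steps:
$G{\left(D,W \right)} = D \left(-2 + W\right)$
$G{\left(- \frac{110}{44} - \frac{77}{-69},2 \left(-3\right) 5 \right)} - 4081 = \left(- \frac{110}{44} - \frac{77}{-69}\right) \left(-2 + 2 \left(-3\right) 5\right) - 4081 = \left(\left(-110\right) \frac{1}{44} - - \frac{77}{69}\right) \left(-2 - 30\right) - 4081 = \left(- \frac{5}{2} + \frac{77}{69}\right) \left(-2 - 30\right) - 4081 = \left(- \frac{191}{138}\right) \left(-32\right) - 4081 = \frac{3056}{69} - 4081 = - \frac{278533}{69}$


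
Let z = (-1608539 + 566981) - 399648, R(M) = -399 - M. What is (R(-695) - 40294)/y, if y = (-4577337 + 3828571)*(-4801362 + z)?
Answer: -19999/2337111335544 ≈ -8.5572e-9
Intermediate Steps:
z = -1441206 (z = -1041558 - 399648 = -1441206)
y = 4674222671088 (y = (-4577337 + 3828571)*(-4801362 - 1441206) = -748766*(-6242568) = 4674222671088)
(R(-695) - 40294)/y = ((-399 - 1*(-695)) - 40294)/4674222671088 = ((-399 + 695) - 40294)*(1/4674222671088) = (296 - 40294)*(1/4674222671088) = -39998*1/4674222671088 = -19999/2337111335544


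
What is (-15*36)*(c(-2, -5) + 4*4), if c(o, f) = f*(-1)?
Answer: -11340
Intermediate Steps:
c(o, f) = -f
(-15*36)*(c(-2, -5) + 4*4) = (-15*36)*(-1*(-5) + 4*4) = -540*(5 + 16) = -540*21 = -11340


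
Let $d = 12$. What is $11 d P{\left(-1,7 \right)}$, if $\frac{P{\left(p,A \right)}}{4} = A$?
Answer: $3696$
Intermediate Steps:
$P{\left(p,A \right)} = 4 A$
$11 d P{\left(-1,7 \right)} = 11 \cdot 12 \cdot 4 \cdot 7 = 132 \cdot 28 = 3696$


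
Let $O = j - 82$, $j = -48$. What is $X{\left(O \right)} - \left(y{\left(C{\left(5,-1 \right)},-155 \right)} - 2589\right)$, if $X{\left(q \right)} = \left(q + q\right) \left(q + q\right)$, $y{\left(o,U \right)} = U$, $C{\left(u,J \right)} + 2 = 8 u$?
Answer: $70344$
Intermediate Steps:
$O = -130$ ($O = -48 - 82 = -130$)
$C{\left(u,J \right)} = -2 + 8 u$
$X{\left(q \right)} = 4 q^{2}$ ($X{\left(q \right)} = 2 q 2 q = 4 q^{2}$)
$X{\left(O \right)} - \left(y{\left(C{\left(5,-1 \right)},-155 \right)} - 2589\right) = 4 \left(-130\right)^{2} - \left(-155 - 2589\right) = 4 \cdot 16900 - \left(-155 - 2589\right) = 67600 - -2744 = 67600 + 2744 = 70344$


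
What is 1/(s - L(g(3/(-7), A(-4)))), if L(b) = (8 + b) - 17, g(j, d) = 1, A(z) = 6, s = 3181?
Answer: 1/3189 ≈ 0.00031358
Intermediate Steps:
L(b) = -9 + b
1/(s - L(g(3/(-7), A(-4)))) = 1/(3181 - (-9 + 1)) = 1/(3181 - 1*(-8)) = 1/(3181 + 8) = 1/3189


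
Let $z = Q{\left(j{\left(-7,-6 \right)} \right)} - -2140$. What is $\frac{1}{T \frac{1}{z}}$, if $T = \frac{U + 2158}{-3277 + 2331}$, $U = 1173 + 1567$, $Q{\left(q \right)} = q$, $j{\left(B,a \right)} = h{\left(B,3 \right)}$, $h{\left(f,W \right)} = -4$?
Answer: $- \frac{1010328}{2449} \approx -412.55$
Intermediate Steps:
$j{\left(B,a \right)} = -4$
$U = 2740$
$T = - \frac{2449}{473}$ ($T = \frac{2740 + 2158}{-3277 + 2331} = \frac{4898}{-946} = 4898 \left(- \frac{1}{946}\right) = - \frac{2449}{473} \approx -5.1776$)
$z = 2136$ ($z = -4 - -2140 = -4 + 2140 = 2136$)
$\frac{1}{T \frac{1}{z}} = \frac{1}{\left(- \frac{2449}{473}\right) \frac{1}{2136}} = \frac{1}{- \frac{2449}{1010328}} = - \frac{1010328}{2449}$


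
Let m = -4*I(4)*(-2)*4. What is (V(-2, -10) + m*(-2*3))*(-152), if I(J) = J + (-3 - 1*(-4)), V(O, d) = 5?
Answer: 145160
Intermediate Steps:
I(J) = 1 + J (I(J) = J + (-3 + 4) = J + 1 = 1 + J)
m = 160 (m = -4*(1 + 4)*(-2)*4 = -4*5*(-2)*4 = -(-40)*4 = -4*(-40) = 160)
(V(-2, -10) + m*(-2*3))*(-152) = (5 + 160*(-2*3))*(-152) = (5 + 160*(-6))*(-152) = (5 - 960)*(-152) = -955*(-152) = 145160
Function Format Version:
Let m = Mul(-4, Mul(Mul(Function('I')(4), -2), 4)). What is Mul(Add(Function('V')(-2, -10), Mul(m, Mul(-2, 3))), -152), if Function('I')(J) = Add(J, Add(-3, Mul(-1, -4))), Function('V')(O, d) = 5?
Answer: 145160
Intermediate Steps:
Function('I')(J) = Add(1, J) (Function('I')(J) = Add(J, Add(-3, 4)) = Add(J, 1) = Add(1, J))
m = 160 (m = Mul(-4, Mul(Mul(Add(1, 4), -2), 4)) = Mul(-4, Mul(Mul(5, -2), 4)) = Mul(-4, Mul(-10, 4)) = Mul(-4, -40) = 160)
Mul(Add(Function('V')(-2, -10), Mul(m, Mul(-2, 3))), -152) = Mul(Add(5, Mul(160, Mul(-2, 3))), -152) = Mul(Add(5, Mul(160, -6)), -152) = Mul(Add(5, -960), -152) = Mul(-955, -152) = 145160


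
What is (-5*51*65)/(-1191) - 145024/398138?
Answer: 1071068961/79030393 ≈ 13.553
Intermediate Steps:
(-5*51*65)/(-1191) - 145024/398138 = -255*65*(-1/1191) - 145024*1/398138 = -16575*(-1/1191) - 72512/199069 = 5525/397 - 72512/199069 = 1071068961/79030393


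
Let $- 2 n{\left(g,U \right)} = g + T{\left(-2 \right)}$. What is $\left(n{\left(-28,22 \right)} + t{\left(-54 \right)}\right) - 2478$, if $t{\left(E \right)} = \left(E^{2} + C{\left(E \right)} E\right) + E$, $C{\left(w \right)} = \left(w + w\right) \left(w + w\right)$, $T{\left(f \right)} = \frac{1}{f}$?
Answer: $- \frac{2517831}{4} \approx -6.2946 \cdot 10^{5}$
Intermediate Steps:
$n{\left(g,U \right)} = \frac{1}{4} - \frac{g}{2}$ ($n{\left(g,U \right)} = - \frac{g + \frac{1}{-2}}{2} = - \frac{g - \frac{1}{2}}{2} = - \frac{- \frac{1}{2} + g}{2} = \frac{1}{4} - \frac{g}{2}$)
$C{\left(w \right)} = 4 w^{2}$ ($C{\left(w \right)} = 2 w 2 w = 4 w^{2}$)
$t{\left(E \right)} = E + E^{2} + 4 E^{3}$ ($t{\left(E \right)} = \left(E^{2} + 4 E^{2} E\right) + E = \left(E^{2} + 4 E^{3}\right) + E = E + E^{2} + 4 E^{3}$)
$\left(n{\left(-28,22 \right)} + t{\left(-54 \right)}\right) - 2478 = \left(\left(\frac{1}{4} - -14\right) - 54 \left(1 - 54 + 4 \left(-54\right)^{2}\right)\right) - 2478 = \left(\left(\frac{1}{4} + 14\right) - 54 \left(1 - 54 + 4 \cdot 2916\right)\right) - 2478 = \left(\frac{57}{4} - 54 \left(1 - 54 + 11664\right)\right) - 2478 = \left(\frac{57}{4} - 626994\right) - 2478 = - \frac{2507919}{4} - 2478 = - \frac{2517831}{4}$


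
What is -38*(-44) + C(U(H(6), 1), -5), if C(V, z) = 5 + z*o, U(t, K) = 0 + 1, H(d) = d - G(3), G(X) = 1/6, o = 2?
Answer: 1667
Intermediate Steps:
G(X) = ⅙
H(d) = -⅙ + d (H(d) = d - 1*⅙ = d - ⅙ = -⅙ + d)
U(t, K) = 1
C(V, z) = 5 + 2*z (C(V, z) = 5 + z*2 = 5 + 2*z)
-38*(-44) + C(U(H(6), 1), -5) = -38*(-44) + (5 + 2*(-5)) = 1672 + (5 - 10) = 1672 - 5 = 1667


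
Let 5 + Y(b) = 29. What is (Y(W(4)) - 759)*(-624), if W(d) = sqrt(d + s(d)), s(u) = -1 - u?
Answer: 458640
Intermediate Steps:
W(d) = I (W(d) = sqrt(d + (-1 - d)) = sqrt(-1) = I)
Y(b) = 24 (Y(b) = -5 + 29 = 24)
(Y(W(4)) - 759)*(-624) = (24 - 759)*(-624) = -735*(-624) = 458640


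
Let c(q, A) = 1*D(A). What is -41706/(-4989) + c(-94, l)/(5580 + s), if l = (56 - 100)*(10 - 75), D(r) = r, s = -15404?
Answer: 32954267/4084328 ≈ 8.0685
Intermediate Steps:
l = 2860 (l = -44*(-65) = 2860)
c(q, A) = A (c(q, A) = 1*A = A)
-41706/(-4989) + c(-94, l)/(5580 + s) = -41706/(-4989) + 2860/(5580 - 15404) = -41706*(-1/4989) + 2860/(-9824) = 13902/1663 + 2860*(-1/9824) = 13902/1663 - 715/2456 = 32954267/4084328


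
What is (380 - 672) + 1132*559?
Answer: 632496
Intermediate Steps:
(380 - 672) + 1132*559 = -292 + 632788 = 632496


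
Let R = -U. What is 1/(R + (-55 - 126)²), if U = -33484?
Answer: 1/66245 ≈ 1.5095e-5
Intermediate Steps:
R = 33484 (R = -1*(-33484) = 33484)
1/(R + (-55 - 126)²) = 1/(33484 + (-55 - 126)²) = 1/(33484 + (-181)²) = 1/(33484 + 32761) = 1/66245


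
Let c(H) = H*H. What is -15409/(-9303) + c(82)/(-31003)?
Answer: 8472895/5886141 ≈ 1.4395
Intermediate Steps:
c(H) = H²
-15409/(-9303) + c(82)/(-31003) = -15409/(-9303) + 82²/(-31003) = -15409*(-1/9303) + 6724*(-1/31003) = 15409/9303 - 6724/31003 = 8472895/5886141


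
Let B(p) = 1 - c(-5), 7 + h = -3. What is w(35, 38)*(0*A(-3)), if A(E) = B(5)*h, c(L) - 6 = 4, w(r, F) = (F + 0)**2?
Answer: 0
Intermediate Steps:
h = -10 (h = -7 - 3 = -10)
w(r, F) = F**2
c(L) = 10 (c(L) = 6 + 4 = 10)
B(p) = -9 (B(p) = 1 - 1*10 = 1 - 10 = -9)
A(E) = 90 (A(E) = -9*(-10) = 90)
w(35, 38)*(0*A(-3)) = 38**2*(0*90) = 1444*0 = 0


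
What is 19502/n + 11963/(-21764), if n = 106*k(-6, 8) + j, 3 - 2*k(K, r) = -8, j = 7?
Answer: 208691679/6420380 ≈ 32.505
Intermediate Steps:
k(K, r) = 11/2 (k(K, r) = 3/2 - ½*(-8) = 3/2 + 4 = 11/2)
n = 590 (n = 106*(11/2) + 7 = 583 + 7 = 590)
19502/n + 11963/(-21764) = 19502/590 + 11963/(-21764) = 19502*(1/590) + 11963*(-1/21764) = 9751/295 - 11963/21764 = 208691679/6420380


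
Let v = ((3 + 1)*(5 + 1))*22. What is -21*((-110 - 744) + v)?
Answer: 6846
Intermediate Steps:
v = 528 (v = (4*6)*22 = 24*22 = 528)
-21*((-110 - 744) + v) = -21*((-110 - 744) + 528) = -21*(-854 + 528) = -21*(-326) = 6846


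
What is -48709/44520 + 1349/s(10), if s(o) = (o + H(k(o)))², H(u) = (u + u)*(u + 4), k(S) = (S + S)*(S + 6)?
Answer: -104729989691231/95723157419400 ≈ -1.0941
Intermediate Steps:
k(S) = 2*S*(6 + S) (k(S) = (2*S)*(6 + S) = 2*S*(6 + S))
H(u) = 2*u*(4 + u) (H(u) = (2*u)*(4 + u) = 2*u*(4 + u))
s(o) = (o + 4*o*(4 + 2*o*(6 + o))*(6 + o))² (s(o) = (o + 2*(2*o*(6 + o))*(4 + 2*o*(6 + o)))² = (o + 4*o*(4 + 2*o*(6 + o))*(6 + o))²)
-48709/44520 + 1349/s(10) = -48709/44520 + 1349/((10²*(1 + 8*(2 + 10*(6 + 10))*(6 + 10))²)) = -48709*1/44520 + 1349/((100*(1 + 8*(2 + 10*16)*16)²)) = -48709/44520 + 1349/((100*(1 + 8*(2 + 160)*16)²)) = -48709/44520 + 1349/((100*(1 + 8*162*16)²)) = -48709/44520 + 1349/((100*(1 + 20736)²)) = -48709/44520 + 1349/((100*20737²)) = -48709/44520 + 1349/((100*430023169)) = -48709/44520 + 1349/43002316900 = -104729989691231/95723157419400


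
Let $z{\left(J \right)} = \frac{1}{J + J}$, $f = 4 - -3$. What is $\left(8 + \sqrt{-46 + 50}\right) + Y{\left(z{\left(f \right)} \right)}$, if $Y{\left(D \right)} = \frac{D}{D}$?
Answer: $11$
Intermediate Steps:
$f = 7$ ($f = 4 + 3 = 7$)
$z{\left(J \right)} = \frac{1}{2 J}$
$Y{\left(D \right)} = 1$
$\left(8 + \sqrt{-46 + 50}\right) + Y{\left(z{\left(f \right)} \right)} = \left(8 + \sqrt{-46 + 50}\right) + 1 = \left(8 + \sqrt{4}\right) + 1 = \left(8 + 2\right) + 1 = 10 + 1 = 11$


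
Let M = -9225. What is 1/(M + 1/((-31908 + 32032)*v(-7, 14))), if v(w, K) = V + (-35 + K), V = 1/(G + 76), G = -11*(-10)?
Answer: -7810/72047253 ≈ -0.00010840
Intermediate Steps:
G = 110
V = 1/186 (V = 1/(110 + 76) = 1/186 ≈ 0.0053763)
v(w, K) = -6509/186 + K (v(w, K) = 1/186 + (-35 + K) = -6509/186 + K)
1/(M + 1/((-31908 + 32032)*v(-7, 14))) = 1/(-9225 + 1/((-31908 + 32032)*(-6509/186 + 14))) = 1/(-9225 + 1/(124*(-3905/186))) = 1/(-9225 + (1/124)*(-186/3905)) = 1/(-9225 - 3/7810) = 1/(-72047253/7810) = -7810/72047253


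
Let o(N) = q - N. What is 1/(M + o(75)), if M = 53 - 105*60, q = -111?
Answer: -1/6433 ≈ -0.00015545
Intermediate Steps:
M = -6247 (M = 53 - 6300 = -6247)
o(N) = -111 - N
1/(M + o(75)) = 1/(-6247 + (-111 - 1*75)) = 1/(-6247 + (-111 - 75)) = 1/(-6247 - 186) = 1/(-6433) = -1/6433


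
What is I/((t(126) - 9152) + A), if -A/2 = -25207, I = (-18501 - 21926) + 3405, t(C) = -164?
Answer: -18511/20549 ≈ -0.90082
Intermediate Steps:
I = -37022 (I = -40427 + 3405 = -37022)
A = 50414 (A = -2*(-25207) = 50414)
I/((t(126) - 9152) + A) = -37022/((-164 - 9152) + 50414) = -37022/(-9316 + 50414) = -37022/41098 = -37022*1/41098 = -18511/20549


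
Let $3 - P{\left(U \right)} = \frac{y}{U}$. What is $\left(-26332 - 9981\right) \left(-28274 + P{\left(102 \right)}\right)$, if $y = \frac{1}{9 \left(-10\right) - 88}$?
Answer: $\frac{18639037130075}{18156} \approx 1.0266 \cdot 10^{9}$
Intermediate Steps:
$y = - \frac{1}{178}$ ($y = \frac{1}{-90 - 88} = \frac{1}{-178} = - \frac{1}{178} \approx -0.005618$)
$P{\left(U \right)} = 3 + \frac{1}{178 U}$ ($P{\left(U \right)} = 3 - - \frac{1}{178 U} = 3 + \frac{1}{178 U}$)
$\left(-26332 - 9981\right) \left(-28274 + P{\left(102 \right)}\right) = \left(-26332 - 9981\right) \left(-28274 + \left(3 + \frac{1}{178 \cdot 102}\right)\right) = - 36313 \left(-28274 + \left(3 + \frac{1}{178} \cdot \frac{1}{102}\right)\right) = - 36313 \left(-28274 + \left(3 + \frac{1}{18156}\right)\right) = - 36313 \left(-28274 + \frac{54469}{18156}\right) = \left(-36313\right) \left(- \frac{513288275}{18156}\right) = \frac{18639037130075}{18156}$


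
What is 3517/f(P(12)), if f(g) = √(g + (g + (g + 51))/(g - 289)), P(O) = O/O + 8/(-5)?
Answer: -7034*I*√124890/621 ≈ -4002.9*I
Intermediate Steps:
P(O) = -⅗ (P(O) = 1 + 8*(-⅕) = 1 - 8/5 = -⅗)
f(g) = √(g + (51 + 2*g)/(-289 + g)) (f(g) = √(g + (g + (51 + g))/(-289 + g)) = √(g + (51 + 2*g)/(-289 + g)))
3517/f(P(12)) = 3517/(√((51 + (-⅗)² - 287*(-⅗))/(-289 - ⅗))) = 3517/(√((51 + 9/25 + 861/5)/(-1448/5))) = 3517/(√(-5/1448*5589/25)) = 3517/(√(-5589/7240)) = 3517/((9*I*√124890/3620)) = 3517*(-2*I*√124890/621) = -7034*I*√124890/621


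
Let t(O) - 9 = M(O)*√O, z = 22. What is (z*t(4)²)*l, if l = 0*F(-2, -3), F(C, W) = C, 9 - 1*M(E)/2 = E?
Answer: 0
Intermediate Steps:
M(E) = 18 - 2*E
t(O) = 9 + √O*(18 - 2*O) (t(O) = 9 + (18 - 2*O)*√O = 9 + √O*(18 - 2*O))
l = 0 (l = 0*(-2) = 0)
(z*t(4)²)*l = (22*(9 + 2*√4*(9 - 1*4))²)*0 = (22*(9 + 2*2*(9 - 4))²)*0 = (22*(9 + 2*2*5)²)*0 = (22*(9 + 20)²)*0 = (22*29²)*0 = (22*841)*0 = 18502*0 = 0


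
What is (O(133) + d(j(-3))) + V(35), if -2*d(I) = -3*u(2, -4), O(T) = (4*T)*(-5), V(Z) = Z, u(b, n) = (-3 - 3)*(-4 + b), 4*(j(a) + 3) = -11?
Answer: -2607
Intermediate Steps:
j(a) = -23/4 (j(a) = -3 + (¼)*(-11) = -3 - 11/4 = -23/4)
u(b, n) = 24 - 6*b (u(b, n) = -6*(-4 + b) = 24 - 6*b)
O(T) = -20*T
d(I) = 18 (d(I) = -(-3)*(24 - 6*2)/2 = -(-3)*(24 - 12)/2 = -(-3)*12/2 = -½*(-36) = 18)
(O(133) + d(j(-3))) + V(35) = (-20*133 + 18) + 35 = (-2660 + 18) + 35 = -2642 + 35 = -2607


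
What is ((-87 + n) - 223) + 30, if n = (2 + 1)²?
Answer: -271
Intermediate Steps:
n = 9 (n = 3² = 9)
((-87 + n) - 223) + 30 = ((-87 + 9) - 223) + 30 = (-78 - 223) + 30 = -301 + 30 = -271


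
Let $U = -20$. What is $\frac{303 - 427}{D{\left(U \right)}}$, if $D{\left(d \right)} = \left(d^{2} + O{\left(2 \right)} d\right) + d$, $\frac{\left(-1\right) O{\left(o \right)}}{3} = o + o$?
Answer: $- \frac{1}{5} \approx -0.2$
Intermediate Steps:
$O{\left(o \right)} = - 6 o$ ($O{\left(o \right)} = - 3 \left(o + o\right) = - 3 \cdot 2 o = - 6 o$)
$D{\left(d \right)} = d^{2} - 11 d$ ($D{\left(d \right)} = \left(d^{2} + \left(-6\right) 2 d\right) + d = \left(d^{2} - 12 d\right) + d = d^{2} - 11 d$)
$\frac{303 - 427}{D{\left(U \right)}} = \frac{303 - 427}{\left(-20\right) \left(-11 - 20\right)} = - \frac{124}{\left(-20\right) \left(-31\right)} = - \frac{124}{620} = \left(-124\right) \frac{1}{620} = - \frac{1}{5}$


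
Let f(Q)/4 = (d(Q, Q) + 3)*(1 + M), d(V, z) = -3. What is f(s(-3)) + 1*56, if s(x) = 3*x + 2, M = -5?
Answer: 56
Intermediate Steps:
s(x) = 2 + 3*x
f(Q) = 0 (f(Q) = 4*((-3 + 3)*(1 - 5)) = 4*(0*(-4)) = 4*0 = 0)
f(s(-3)) + 1*56 = 0 + 1*56 = 0 + 56 = 56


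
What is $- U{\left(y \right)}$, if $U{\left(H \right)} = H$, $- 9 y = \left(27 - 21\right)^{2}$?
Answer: $4$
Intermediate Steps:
$y = -4$ ($y = - \frac{\left(27 - 21\right)^{2}}{9} = - \frac{6^{2}}{9} = \left(- \frac{1}{9}\right) 36 = -4$)
$- U{\left(y \right)} = \left(-1\right) \left(-4\right) = 4$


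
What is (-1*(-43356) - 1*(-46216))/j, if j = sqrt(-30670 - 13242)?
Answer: -22393*I*sqrt(10978)/5489 ≈ -427.45*I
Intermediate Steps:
j = 2*I*sqrt(10978) (j = sqrt(-43912) = 2*I*sqrt(10978) ≈ 209.55*I)
(-1*(-43356) - 1*(-46216))/j = (-1*(-43356) - 1*(-46216))/((2*I*sqrt(10978))) = (43356 + 46216)*(-I*sqrt(10978)/21956) = 89572*(-I*sqrt(10978)/21956) = -22393*I*sqrt(10978)/5489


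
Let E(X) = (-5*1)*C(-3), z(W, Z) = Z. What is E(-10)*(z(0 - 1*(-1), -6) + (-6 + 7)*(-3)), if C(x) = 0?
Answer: 0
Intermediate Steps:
E(X) = 0 (E(X) = -5*1*0 = -5*0 = 0)
E(-10)*(z(0 - 1*(-1), -6) + (-6 + 7)*(-3)) = 0*(-6 + (-6 + 7)*(-3)) = 0*(-6 + 1*(-3)) = 0*(-6 - 3) = 0*(-9) = 0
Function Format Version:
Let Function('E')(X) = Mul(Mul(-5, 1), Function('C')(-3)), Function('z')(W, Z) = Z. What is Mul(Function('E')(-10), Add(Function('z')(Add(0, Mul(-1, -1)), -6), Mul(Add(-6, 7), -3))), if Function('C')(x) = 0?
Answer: 0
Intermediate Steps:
Function('E')(X) = 0 (Function('E')(X) = Mul(Mul(-5, 1), 0) = Mul(-5, 0) = 0)
Mul(Function('E')(-10), Add(Function('z')(Add(0, Mul(-1, -1)), -6), Mul(Add(-6, 7), -3))) = Mul(0, Add(-6, Mul(Add(-6, 7), -3))) = Mul(0, Add(-6, Mul(1, -3))) = Mul(0, Add(-6, -3)) = Mul(0, -9) = 0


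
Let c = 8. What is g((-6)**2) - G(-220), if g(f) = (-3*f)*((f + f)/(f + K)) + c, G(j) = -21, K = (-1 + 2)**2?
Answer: -6703/37 ≈ -181.16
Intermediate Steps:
K = 1 (K = 1**2 = 1)
g(f) = 8 - 6*f**2/(1 + f) (g(f) = (-3*f)*((f + f)/(f + 1)) + 8 = (-3*f)*((2*f)/(1 + f)) + 8 = (-3*f)*(2*f/(1 + f)) + 8 = -6*f**2/(1 + f) + 8 = 8 - 6*f**2/(1 + f))
g((-6)**2) - G(-220) = 2*(4 - 3*((-6)**2)**2 + 4*(-6)**2)/(1 + (-6)**2) - 1*(-21) = 2*(4 - 3*36**2 + 4*36)/(1 + 36) + 21 = 2*(4 - 3*1296 + 144)/37 + 21 = 2*(1/37)*(4 - 3888 + 144) + 21 = 2*(1/37)*(-3740) + 21 = -7480/37 + 21 = -6703/37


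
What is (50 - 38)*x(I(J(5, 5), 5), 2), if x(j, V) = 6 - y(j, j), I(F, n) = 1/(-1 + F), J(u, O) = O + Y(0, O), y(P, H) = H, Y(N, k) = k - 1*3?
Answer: 70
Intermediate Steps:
Y(N, k) = -3 + k (Y(N, k) = k - 3 = -3 + k)
J(u, O) = -3 + 2*O (J(u, O) = O + (-3 + O) = -3 + 2*O)
x(j, V) = 6 - j
(50 - 38)*x(I(J(5, 5), 5), 2) = (50 - 38)*(6 - 1/(-1 + (-3 + 2*5))) = 12*(6 - 1/(-1 + (-3 + 10))) = 12*(6 - 1/(-1 + 7)) = 12*(6 - 1/6) = 12*(6 - 1*⅙) = 12*(6 - ⅙) = 12*(35/6) = 70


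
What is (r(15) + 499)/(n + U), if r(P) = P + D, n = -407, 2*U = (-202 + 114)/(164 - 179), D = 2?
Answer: -7740/6061 ≈ -1.2770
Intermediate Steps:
U = 44/15 (U = ((-202 + 114)/(164 - 179))/2 = (-88/(-15))/2 = (-88*(-1/15))/2 = (½)*(88/15) = 44/15 ≈ 2.9333)
r(P) = 2 + P (r(P) = P + 2 = 2 + P)
(r(15) + 499)/(n + U) = ((2 + 15) + 499)/(-407 + 44/15) = (17 + 499)/(-6061/15) = 516*(-15/6061) = -7740/6061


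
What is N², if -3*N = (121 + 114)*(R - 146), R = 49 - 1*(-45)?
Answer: 149328400/9 ≈ 1.6592e+7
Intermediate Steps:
R = 94 (R = 49 + 45 = 94)
N = 12220/3 (N = -(121 + 114)*(94 - 146)/3 = -235*(-52)/3 = -⅓*(-12220) = 12220/3 ≈ 4073.3)
N² = (12220/3)² = 149328400/9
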